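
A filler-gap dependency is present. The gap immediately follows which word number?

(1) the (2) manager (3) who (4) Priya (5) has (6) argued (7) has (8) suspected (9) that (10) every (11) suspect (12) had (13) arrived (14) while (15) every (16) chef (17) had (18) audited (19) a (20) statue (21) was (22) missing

The displaced element is "the manager" (word 2).
It is linked across 1 clause boundary (Ø).
It functions as the subject of "suspected", so the gap sits immediately after word 6 ("argued").
Base order: Priya has argued that the manager has suspected that every suspect had arrived while every chef had audited a statue.

6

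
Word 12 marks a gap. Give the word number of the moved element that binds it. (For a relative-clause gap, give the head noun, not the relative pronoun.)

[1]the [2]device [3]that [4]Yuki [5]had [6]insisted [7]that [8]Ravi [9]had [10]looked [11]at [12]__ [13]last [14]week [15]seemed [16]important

The gap at 12 is the prepositional object of "looked", inside a relative clause.
The relative pronoun is "that" (word 3); it is bound by the head noun immediately before it.
Its filler is the head noun "device", at word 2.

2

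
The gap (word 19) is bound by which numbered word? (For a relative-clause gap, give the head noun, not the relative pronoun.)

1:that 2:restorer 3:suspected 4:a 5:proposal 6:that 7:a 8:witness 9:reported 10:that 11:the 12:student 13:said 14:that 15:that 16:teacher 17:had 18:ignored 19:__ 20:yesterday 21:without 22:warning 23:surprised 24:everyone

5

The gap at 19 is the object of "ignored", inside a relative clause.
The relative pronoun is "that" (word 6); it is bound by the head noun immediately before it.
Its filler is the head noun "proposal", at word 5.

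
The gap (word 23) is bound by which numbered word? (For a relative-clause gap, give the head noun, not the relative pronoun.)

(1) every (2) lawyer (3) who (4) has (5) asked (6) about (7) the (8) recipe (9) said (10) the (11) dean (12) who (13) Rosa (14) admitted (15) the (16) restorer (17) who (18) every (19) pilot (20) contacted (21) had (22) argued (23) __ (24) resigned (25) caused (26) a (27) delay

The gap at 23 is the subject of "resigned", inside a relative clause.
The relative pronoun is "who" (word 12); it is bound by the head noun immediately before it.
Its filler is the head noun "dean", at word 11.

11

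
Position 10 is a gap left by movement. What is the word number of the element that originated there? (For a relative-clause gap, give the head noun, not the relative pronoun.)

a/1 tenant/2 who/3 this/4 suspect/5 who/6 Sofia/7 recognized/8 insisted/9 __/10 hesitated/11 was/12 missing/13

2

The gap at 10 is the subject of "hesitated", inside a relative clause.
The relative pronoun is "who" (word 3); it is bound by the head noun immediately before it.
Its filler is the head noun "tenant", at word 2.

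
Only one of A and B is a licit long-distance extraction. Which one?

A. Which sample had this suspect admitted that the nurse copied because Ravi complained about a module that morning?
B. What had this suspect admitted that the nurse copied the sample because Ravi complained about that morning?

A

In B, the wh-phrase is extracted from inside an adjunct island (introduced by "because"), which blocks movement.
In A, the extraction path crosses only that-complement boundaries, which are transparent.
So A is grammatical.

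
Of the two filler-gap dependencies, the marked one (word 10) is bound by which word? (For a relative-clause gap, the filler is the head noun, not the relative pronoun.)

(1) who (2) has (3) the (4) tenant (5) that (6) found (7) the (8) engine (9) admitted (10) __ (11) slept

The marked gap is the subject of "slept".
Its filler is the fronted wh-phrase "who", at word 1.
(The other dependency links word 4 to a gap after word 5.)

1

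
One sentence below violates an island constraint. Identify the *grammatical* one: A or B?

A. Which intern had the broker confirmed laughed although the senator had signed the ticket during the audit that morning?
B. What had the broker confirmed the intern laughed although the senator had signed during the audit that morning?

In B, the wh-phrase is extracted from inside an adjunct island (introduced by "although"), which blocks movement.
In A, the extraction path crosses only that-complement boundaries, which are transparent.
So A is grammatical.

A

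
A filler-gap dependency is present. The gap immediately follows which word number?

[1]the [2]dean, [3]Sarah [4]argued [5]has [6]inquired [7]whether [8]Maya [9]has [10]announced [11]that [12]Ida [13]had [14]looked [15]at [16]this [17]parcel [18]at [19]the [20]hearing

4

The displaced element is "the dean" (word 2).
It is linked across 1 clause boundary (Ø).
It functions as the subject of "inquired", so the gap sits immediately after word 4 ("argued").
Base order: Sarah argued that the dean has inquired whether Maya has announced that Ida had looked at this parcel at the hearing.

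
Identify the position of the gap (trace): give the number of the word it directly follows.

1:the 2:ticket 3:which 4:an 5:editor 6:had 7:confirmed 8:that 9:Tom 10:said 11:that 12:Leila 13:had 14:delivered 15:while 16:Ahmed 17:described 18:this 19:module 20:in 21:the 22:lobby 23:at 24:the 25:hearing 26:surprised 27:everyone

14

The displaced element is "the ticket" (word 2).
It is linked across 2 clause boundaries (that → that).
It functions as the direct object of "delivered", so the gap sits immediately after word 14 ("delivered").
Base order: An editor had confirmed that Tom said that Leila had delivered the ticket while Ahmed described this module in the lobby at the hearing.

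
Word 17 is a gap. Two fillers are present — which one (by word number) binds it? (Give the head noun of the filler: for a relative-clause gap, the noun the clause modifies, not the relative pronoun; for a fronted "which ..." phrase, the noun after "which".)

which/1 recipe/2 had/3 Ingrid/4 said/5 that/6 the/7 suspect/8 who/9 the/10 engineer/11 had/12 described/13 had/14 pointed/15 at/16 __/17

2

The marked gap is the object of the preposition "at" of "pointed".
Its filler is the fronted wh-phrase "which recipe", at word 2.
(The other dependency links word 8 to a gap after word 13.)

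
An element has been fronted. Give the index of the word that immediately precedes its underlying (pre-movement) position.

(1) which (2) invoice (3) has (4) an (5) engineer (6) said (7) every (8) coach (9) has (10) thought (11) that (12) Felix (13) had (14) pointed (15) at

The displaced element is "which invoice" (word 2).
It is linked across 2 clause boundaries (Ø → that).
It functions as the object of the preposition "at" of "pointed", so the gap sits immediately after word 15 ("at").
Base order: An engineer has said every coach has thought that Felix had pointed at which invoice.

15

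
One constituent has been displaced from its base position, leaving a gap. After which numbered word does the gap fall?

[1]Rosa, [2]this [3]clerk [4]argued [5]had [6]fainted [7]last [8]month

The displaced element is "Rosa" (word 1).
It is linked across 1 clause boundary (Ø).
It functions as the subject of "fainted", so the gap sits immediately after word 4 ("argued").
Base order: This clerk argued Rosa had fainted last month.

4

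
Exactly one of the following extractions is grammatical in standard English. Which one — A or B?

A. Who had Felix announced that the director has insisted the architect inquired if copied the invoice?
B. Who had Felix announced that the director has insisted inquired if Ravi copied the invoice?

B

In A, the wh-phrase is extracted from inside a wh-island (introduced by "if"), which blocks movement.
In B, the extraction path crosses only that-complement boundaries, which are transparent.
So B is grammatical.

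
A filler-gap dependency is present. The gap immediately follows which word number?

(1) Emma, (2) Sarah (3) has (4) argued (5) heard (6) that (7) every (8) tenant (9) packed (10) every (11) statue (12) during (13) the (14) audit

4

The displaced element is "Emma" (word 1).
It is linked across 1 clause boundary (Ø).
It functions as the subject of "heard", so the gap sits immediately after word 4 ("argued").
Base order: Sarah has argued Emma heard that every tenant packed every statue during the audit.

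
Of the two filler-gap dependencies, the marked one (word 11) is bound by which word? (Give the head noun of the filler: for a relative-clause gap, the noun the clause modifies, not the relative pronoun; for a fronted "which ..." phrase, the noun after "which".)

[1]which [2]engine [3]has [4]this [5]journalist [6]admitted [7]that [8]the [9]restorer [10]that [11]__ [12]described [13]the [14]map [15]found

9

The marked gap is inside the relative clause, the subject of "described".
Its filler is the head noun "restorer" (via "that"), at word 9.
(The other dependency links word 2 to a gap after word 15.)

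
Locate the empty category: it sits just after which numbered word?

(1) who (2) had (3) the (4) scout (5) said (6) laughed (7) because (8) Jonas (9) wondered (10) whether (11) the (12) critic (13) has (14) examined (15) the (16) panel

5

The displaced element is "who" (word 1).
It is linked across 1 clause boundary (Ø).
It functions as the subject of "laughed", so the gap sits immediately after word 5 ("said").
Base order: The scout had said that who laughed because Jonas wondered whether the critic has examined the panel.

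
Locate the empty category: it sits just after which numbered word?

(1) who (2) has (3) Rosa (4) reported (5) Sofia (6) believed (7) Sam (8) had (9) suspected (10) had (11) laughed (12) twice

9

The displaced element is "who" (word 1).
It is linked across 3 clause boundaries (Ø → Ø → Ø).
It functions as the subject of "laughed", so the gap sits immediately after word 9 ("suspected").
Base order: Rosa has reported Sofia believed Sam had suspected that who had laughed twice.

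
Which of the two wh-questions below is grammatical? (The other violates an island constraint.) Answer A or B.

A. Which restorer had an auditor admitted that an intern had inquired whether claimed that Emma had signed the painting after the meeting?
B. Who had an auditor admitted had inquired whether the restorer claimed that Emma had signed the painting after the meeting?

In A, the wh-phrase is extracted from inside a wh-island (introduced by "whether"), which blocks movement.
In B, the extraction path crosses only that-complement boundaries, which are transparent.
So B is grammatical.

B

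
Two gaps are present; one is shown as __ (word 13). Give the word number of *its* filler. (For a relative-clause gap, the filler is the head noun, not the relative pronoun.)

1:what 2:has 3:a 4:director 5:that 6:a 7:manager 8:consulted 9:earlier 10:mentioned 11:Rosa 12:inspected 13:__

1

The marked gap is the direct object of "inspected".
Its filler is the fronted wh-phrase "what", at word 1.
(The other dependency links word 4 to a gap after word 8.)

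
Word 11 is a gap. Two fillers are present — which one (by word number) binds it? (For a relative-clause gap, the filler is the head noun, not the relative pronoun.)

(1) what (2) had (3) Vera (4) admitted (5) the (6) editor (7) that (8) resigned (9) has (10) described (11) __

1

The marked gap is the direct object of "described".
Its filler is the fronted wh-phrase "what", at word 1.
(The other dependency links word 6 to a gap after word 7.)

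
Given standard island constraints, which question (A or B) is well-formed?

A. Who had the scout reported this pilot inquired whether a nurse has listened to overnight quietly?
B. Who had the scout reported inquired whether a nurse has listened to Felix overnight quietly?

In A, the wh-phrase is extracted from inside a wh-island (introduced by "whether"), which blocks movement.
In B, the extraction path crosses only that-complement boundaries, which are transparent.
So B is grammatical.

B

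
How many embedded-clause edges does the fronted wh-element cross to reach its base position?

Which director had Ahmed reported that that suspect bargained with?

1

"which director" is extracted from the PP object of "bargained".
Boundaries crossed, outermost first: [that] — 1 in total.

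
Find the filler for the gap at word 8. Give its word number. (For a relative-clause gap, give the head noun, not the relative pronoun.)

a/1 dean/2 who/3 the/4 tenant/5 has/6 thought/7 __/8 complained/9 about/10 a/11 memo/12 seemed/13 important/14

2

The gap at 8 is the subject of "complained", inside a relative clause.
The relative pronoun is "who" (word 3); it is bound by the head noun immediately before it.
Its filler is the head noun "dean", at word 2.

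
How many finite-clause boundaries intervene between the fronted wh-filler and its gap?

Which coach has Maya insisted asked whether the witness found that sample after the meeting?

1

"which coach" is extracted from the subject of "asked".
Boundaries crossed, outermost first: [Ø] — 1 in total.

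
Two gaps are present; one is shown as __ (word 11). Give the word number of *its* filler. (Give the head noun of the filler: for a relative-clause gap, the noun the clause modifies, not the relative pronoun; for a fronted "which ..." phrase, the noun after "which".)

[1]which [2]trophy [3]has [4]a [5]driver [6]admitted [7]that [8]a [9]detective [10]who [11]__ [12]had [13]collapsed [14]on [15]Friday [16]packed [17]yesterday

The marked gap is inside the relative clause, the subject of "collapsed".
Its filler is the head noun "detective" (via "who"), at word 9.
(The other dependency links word 2 to a gap after word 16.)

9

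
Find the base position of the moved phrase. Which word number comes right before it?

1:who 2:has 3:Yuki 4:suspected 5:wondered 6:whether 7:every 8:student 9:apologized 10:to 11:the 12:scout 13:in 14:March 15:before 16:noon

4

The displaced element is "who" (word 1).
It is linked across 1 clause boundary (Ø).
It functions as the subject of "wondered", so the gap sits immediately after word 4 ("suspected").
Base order: Yuki has suspected that who wondered whether every student apologized to the scout in March before noon.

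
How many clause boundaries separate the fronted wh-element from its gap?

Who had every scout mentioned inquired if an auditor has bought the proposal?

1

"who" is extracted from the subject of "inquired".
Boundaries crossed, outermost first: [Ø] — 1 in total.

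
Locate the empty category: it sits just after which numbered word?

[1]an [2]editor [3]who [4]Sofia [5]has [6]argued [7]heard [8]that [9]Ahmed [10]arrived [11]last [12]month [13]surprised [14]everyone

The displaced element is "an editor" (word 2).
It is linked across 1 clause boundary (Ø).
It functions as the subject of "heard", so the gap sits immediately after word 6 ("argued").
Base order: Sofia has argued an editor heard that Ahmed arrived last month.

6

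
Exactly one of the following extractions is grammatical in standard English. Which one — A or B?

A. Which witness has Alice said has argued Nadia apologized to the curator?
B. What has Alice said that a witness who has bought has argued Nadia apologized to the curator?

A

In B, the wh-phrase is extracted from inside a complex-NP island (relative clause) (introduced by "who"), which blocks movement.
In A, the extraction path crosses only that-complement boundaries, which are transparent.
So A is grammatical.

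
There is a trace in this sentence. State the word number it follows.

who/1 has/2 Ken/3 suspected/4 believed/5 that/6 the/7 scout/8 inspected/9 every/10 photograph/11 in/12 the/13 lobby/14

The displaced element is "who" (word 1).
It is linked across 1 clause boundary (Ø).
It functions as the subject of "believed", so the gap sits immediately after word 4 ("suspected").
Base order: Ken has suspected that who believed that the scout inspected every photograph in the lobby.

4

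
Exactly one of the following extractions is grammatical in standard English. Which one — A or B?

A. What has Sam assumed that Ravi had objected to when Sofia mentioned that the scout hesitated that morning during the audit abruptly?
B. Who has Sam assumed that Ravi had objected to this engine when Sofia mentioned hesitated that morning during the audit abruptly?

In B, the wh-phrase is extracted from inside an adjunct island (introduced by "when"), which blocks movement.
In A, the extraction path crosses only that-complement boundaries, which are transparent.
So A is grammatical.

A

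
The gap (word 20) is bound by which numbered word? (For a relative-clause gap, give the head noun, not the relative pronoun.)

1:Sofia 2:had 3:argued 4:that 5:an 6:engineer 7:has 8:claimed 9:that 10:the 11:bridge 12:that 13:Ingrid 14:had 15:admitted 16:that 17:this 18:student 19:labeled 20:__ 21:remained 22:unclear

11

The gap at 20 is the object of "labeled", inside a relative clause.
The relative pronoun is "that" (word 12); it is bound by the head noun immediately before it.
Its filler is the head noun "bridge", at word 11.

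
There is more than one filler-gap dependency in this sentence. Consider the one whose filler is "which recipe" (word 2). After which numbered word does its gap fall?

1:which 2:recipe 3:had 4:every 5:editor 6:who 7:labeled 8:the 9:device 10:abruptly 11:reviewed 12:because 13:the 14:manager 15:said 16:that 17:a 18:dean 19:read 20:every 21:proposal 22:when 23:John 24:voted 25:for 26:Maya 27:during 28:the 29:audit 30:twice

The displaced element is "which recipe" (word 2).
It functions as the direct object of "reviewed", so the gap sits immediately after word 11 ("reviewed").
Base order: Every editor who labeled the device abruptly had reviewed which recipe because the manager said that a dean read every proposal when John voted for Maya during the audit twice.

11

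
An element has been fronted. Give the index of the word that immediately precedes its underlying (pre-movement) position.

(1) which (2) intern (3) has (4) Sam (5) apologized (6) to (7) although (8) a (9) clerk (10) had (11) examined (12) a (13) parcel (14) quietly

The displaced element is "which intern" (word 2).
It functions as the object of the preposition "to" of "apologized", so the gap sits immediately after word 6 ("to").
Base order: Sam has apologized to which intern although a clerk had examined a parcel quietly.

6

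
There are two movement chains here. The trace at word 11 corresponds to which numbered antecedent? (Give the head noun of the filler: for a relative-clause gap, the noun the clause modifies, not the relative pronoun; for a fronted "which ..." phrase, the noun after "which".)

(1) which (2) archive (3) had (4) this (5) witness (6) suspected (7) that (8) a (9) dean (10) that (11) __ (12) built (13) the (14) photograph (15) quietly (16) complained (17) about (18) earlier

9

The marked gap is inside the relative clause, the subject of "built".
Its filler is the head noun "dean" (via "that"), at word 9.
(The other dependency links word 2 to a gap after word 17.)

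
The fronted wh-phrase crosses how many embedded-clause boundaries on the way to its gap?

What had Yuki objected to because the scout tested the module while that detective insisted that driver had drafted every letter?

"what" originates inside the matrix clause — no clause boundary is crossed.

0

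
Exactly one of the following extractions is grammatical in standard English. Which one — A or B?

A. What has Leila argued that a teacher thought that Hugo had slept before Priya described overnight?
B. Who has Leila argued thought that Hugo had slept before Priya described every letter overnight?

In A, the wh-phrase is extracted from inside an adjunct island (introduced by "before"), which blocks movement.
In B, the extraction path crosses only that-complement boundaries, which are transparent.
So B is grammatical.

B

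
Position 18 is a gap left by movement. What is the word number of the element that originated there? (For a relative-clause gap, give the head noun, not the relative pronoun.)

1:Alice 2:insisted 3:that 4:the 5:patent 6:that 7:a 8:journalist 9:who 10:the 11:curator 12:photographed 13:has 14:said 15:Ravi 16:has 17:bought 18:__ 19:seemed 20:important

5

The gap at 18 is the object of "bought", inside a relative clause.
The relative pronoun is "that" (word 6); it is bound by the head noun immediately before it.
Its filler is the head noun "patent", at word 5.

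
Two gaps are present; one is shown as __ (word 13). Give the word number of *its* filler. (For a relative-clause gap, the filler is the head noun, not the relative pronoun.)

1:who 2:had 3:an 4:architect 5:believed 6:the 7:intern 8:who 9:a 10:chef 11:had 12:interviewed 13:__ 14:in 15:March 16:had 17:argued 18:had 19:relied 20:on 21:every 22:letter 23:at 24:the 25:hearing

The marked gap is inside the relative clause, the direct object of "interviewed".
Its filler is the head noun "intern" (via "who"), at word 7.
(The other dependency links word 1 to a gap after word 17.)

7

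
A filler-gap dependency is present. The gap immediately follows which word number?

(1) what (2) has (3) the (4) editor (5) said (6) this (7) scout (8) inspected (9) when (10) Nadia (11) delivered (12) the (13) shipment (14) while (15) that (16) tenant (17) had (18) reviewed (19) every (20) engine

8

The displaced element is "what" (word 1).
It is linked across 1 clause boundary (Ø).
It functions as the direct object of "inspected", so the gap sits immediately after word 8 ("inspected").
Base order: The editor has said this scout inspected what when Nadia delivered the shipment while that tenant had reviewed every engine.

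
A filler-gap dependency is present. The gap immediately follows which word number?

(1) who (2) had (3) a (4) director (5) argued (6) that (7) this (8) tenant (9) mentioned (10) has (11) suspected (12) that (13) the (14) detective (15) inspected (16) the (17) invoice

9

The displaced element is "who" (word 1).
It is linked across 2 clause boundaries (that → Ø).
It functions as the subject of "suspected", so the gap sits immediately after word 9 ("mentioned").
Base order: A director had argued that this tenant mentioned that who has suspected that the detective inspected the invoice.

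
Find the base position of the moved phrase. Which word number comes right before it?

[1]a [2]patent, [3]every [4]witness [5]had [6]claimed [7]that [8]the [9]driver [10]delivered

The displaced element is "a patent" (word 2).
It is linked across 1 clause boundary (that).
It functions as the direct object of "delivered", so the gap sits immediately after word 10 ("delivered").
Base order: Every witness had claimed that the driver delivered a patent.

10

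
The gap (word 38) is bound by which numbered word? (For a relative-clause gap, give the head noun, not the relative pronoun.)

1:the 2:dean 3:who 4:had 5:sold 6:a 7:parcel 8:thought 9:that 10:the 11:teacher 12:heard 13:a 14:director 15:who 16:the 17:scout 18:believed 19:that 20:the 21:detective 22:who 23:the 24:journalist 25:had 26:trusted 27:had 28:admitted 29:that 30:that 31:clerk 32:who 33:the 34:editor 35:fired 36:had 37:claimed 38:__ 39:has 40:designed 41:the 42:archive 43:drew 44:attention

14

The gap at 38 is the subject of "designed", inside a relative clause.
The relative pronoun is "who" (word 15); it is bound by the head noun immediately before it.
Its filler is the head noun "director", at word 14.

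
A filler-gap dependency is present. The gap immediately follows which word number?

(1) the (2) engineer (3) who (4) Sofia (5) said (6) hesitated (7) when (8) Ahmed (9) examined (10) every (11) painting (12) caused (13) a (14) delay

The displaced element is "the engineer" (word 2).
It is linked across 1 clause boundary (Ø).
It functions as the subject of "hesitated", so the gap sits immediately after word 5 ("said").
Base order: Sofia said that the engineer hesitated when Ahmed examined every painting.

5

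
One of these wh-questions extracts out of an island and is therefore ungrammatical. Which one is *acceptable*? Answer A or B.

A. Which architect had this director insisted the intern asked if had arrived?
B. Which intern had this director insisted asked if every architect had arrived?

B

In A, the wh-phrase is extracted from inside a wh-island (introduced by "if"), which blocks movement.
In B, the extraction path crosses only that-complement boundaries, which are transparent.
So B is grammatical.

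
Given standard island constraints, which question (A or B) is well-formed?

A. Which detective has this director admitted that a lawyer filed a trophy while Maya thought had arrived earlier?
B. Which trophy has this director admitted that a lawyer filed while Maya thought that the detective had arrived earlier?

In A, the wh-phrase is extracted from inside an adjunct island (introduced by "while"), which blocks movement.
In B, the extraction path crosses only that-complement boundaries, which are transparent.
So B is grammatical.

B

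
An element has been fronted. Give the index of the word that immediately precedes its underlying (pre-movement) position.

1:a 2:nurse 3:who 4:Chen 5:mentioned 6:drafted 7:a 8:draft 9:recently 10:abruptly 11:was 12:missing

The displaced element is "a nurse" (word 2).
It is linked across 1 clause boundary (Ø).
It functions as the subject of "drafted", so the gap sits immediately after word 5 ("mentioned").
Base order: Chen mentioned a nurse drafted a draft recently abruptly.

5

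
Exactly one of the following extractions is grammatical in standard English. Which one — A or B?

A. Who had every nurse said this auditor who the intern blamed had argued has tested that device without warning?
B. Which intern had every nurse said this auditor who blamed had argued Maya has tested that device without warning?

In B, the wh-phrase is extracted from inside a complex-NP island (relative clause) (introduced by "who"), which blocks movement.
In A, the extraction path crosses only that-complement boundaries, which are transparent.
So A is grammatical.

A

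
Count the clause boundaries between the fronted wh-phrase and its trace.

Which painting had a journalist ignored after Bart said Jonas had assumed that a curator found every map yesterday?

0

"which painting" originates inside the matrix clause — no clause boundary is crossed.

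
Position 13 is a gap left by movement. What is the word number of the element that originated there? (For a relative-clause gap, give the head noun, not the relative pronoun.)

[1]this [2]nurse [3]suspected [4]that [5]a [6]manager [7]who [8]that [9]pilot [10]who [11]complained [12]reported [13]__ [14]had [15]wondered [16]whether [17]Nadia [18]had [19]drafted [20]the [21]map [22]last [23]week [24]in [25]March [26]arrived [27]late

6

The gap at 13 is the subject of "wondered", inside a relative clause.
The relative pronoun is "who" (word 7); it is bound by the head noun immediately before it.
Its filler is the head noun "manager", at word 6.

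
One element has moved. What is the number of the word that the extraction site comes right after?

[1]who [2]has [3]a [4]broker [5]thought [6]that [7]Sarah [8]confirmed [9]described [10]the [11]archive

8

The displaced element is "who" (word 1).
It is linked across 2 clause boundaries (that → Ø).
It functions as the subject of "described", so the gap sits immediately after word 8 ("confirmed").
Base order: A broker has thought that Sarah confirmed that who described the archive.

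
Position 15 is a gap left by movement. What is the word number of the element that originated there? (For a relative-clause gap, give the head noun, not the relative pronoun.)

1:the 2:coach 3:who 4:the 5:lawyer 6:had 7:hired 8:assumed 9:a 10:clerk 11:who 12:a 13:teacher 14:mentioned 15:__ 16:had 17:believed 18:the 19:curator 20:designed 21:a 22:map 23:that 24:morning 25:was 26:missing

10

The gap at 15 is the subject of "believed", inside a relative clause.
The relative pronoun is "who" (word 11); it is bound by the head noun immediately before it.
Its filler is the head noun "clerk", at word 10.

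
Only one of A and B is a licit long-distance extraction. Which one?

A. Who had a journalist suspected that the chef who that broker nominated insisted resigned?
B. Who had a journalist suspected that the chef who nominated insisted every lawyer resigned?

A

In B, the wh-phrase is extracted from inside a complex-NP island (relative clause) (introduced by "who"), which blocks movement.
In A, the extraction path crosses only that-complement boundaries, which are transparent.
So A is grammatical.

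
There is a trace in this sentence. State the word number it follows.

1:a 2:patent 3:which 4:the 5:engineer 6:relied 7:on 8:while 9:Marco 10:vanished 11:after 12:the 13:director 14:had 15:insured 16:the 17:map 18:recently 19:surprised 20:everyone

7

The displaced element is "a patent" (word 2).
It functions as the object of the preposition "on" of "relied", so the gap sits immediately after word 7 ("on").
Base order: The engineer relied on a patent while Marco vanished after the director had insured the map recently.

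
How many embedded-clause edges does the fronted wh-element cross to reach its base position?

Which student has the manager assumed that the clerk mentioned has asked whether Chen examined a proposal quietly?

2

"which student" is extracted from the subject of "asked".
Boundaries crossed, outermost first: [that], [Ø] — 2 in total.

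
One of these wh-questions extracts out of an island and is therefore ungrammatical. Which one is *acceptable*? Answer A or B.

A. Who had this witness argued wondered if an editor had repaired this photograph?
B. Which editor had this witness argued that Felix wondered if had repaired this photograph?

A

In B, the wh-phrase is extracted from inside a wh-island (introduced by "if"), which blocks movement.
In A, the extraction path crosses only that-complement boundaries, which are transparent.
So A is grammatical.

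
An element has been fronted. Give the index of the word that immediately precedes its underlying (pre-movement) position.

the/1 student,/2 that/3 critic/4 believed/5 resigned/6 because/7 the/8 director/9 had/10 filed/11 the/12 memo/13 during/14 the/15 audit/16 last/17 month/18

The displaced element is "the student" (word 2).
It is linked across 1 clause boundary (Ø).
It functions as the subject of "resigned", so the gap sits immediately after word 5 ("believed").
Base order: That critic believed the student resigned because the director had filed the memo during the audit last month.

5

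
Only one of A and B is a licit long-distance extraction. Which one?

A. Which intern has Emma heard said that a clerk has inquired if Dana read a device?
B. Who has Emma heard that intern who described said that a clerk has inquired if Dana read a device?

In B, the wh-phrase is extracted from inside a complex-NP island (relative clause) (introduced by "who"), which blocks movement.
In A, the extraction path crosses only that-complement boundaries, which are transparent.
So A is grammatical.

A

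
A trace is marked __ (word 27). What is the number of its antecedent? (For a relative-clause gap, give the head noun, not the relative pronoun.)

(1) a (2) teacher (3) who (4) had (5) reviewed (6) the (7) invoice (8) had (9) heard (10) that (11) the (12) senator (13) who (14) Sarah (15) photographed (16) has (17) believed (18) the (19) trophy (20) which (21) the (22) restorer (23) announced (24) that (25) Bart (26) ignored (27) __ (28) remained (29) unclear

19

The gap at 27 is the object of "ignored", inside a relative clause.
The relative pronoun is "which" (word 20); it is bound by the head noun immediately before it.
Its filler is the head noun "trophy", at word 19.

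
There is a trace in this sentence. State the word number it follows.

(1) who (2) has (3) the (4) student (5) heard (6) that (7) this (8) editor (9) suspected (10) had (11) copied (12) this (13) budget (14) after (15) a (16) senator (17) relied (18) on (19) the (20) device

The displaced element is "who" (word 1).
It is linked across 2 clause boundaries (that → Ø).
It functions as the subject of "copied", so the gap sits immediately after word 9 ("suspected").
Base order: The student has heard that this editor suspected who had copied this budget after a senator relied on the device.

9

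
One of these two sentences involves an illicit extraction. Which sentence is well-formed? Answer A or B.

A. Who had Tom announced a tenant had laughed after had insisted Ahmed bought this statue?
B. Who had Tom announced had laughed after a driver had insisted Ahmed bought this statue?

B

In A, the wh-phrase is extracted from inside an adjunct island (introduced by "after"), which blocks movement.
In B, the extraction path crosses only that-complement boundaries, which are transparent.
So B is grammatical.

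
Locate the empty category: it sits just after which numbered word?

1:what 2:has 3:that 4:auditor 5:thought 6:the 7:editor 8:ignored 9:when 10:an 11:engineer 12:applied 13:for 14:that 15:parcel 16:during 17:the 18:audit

The displaced element is "what" (word 1).
It is linked across 1 clause boundary (Ø).
It functions as the direct object of "ignored", so the gap sits immediately after word 8 ("ignored").
Base order: That auditor has thought the editor ignored what when an engineer applied for that parcel during the audit.

8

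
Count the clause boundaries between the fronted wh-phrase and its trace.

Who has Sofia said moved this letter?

1

"who" is extracted from the subject of "moved".
Boundaries crossed, outermost first: [Ø] — 1 in total.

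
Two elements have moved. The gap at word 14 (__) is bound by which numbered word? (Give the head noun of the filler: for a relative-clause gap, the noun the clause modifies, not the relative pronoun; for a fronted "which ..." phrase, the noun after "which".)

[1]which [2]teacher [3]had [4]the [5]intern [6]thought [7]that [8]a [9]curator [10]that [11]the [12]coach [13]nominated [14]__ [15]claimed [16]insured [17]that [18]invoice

9

The marked gap is inside the relative clause, the direct object of "nominated".
Its filler is the head noun "curator" (via "that"), at word 9.
(The other dependency links word 2 to a gap after word 15.)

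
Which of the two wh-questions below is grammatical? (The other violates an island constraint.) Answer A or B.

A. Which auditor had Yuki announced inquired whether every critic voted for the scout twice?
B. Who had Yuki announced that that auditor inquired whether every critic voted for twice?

In B, the wh-phrase is extracted from inside a wh-island (introduced by "whether"), which blocks movement.
In A, the extraction path crosses only that-complement boundaries, which are transparent.
So A is grammatical.

A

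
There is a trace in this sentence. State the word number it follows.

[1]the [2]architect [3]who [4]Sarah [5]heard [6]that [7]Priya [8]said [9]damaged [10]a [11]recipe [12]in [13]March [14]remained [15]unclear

8

The displaced element is "the architect" (word 2).
It is linked across 2 clause boundaries (that → Ø).
It functions as the subject of "damaged", so the gap sits immediately after word 8 ("said").
Base order: Sarah heard that Priya said the architect damaged a recipe in March.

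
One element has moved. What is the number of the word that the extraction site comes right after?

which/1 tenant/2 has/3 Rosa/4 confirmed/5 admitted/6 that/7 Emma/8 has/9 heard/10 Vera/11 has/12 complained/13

5

The displaced element is "which tenant" (word 2).
It is linked across 1 clause boundary (Ø).
It functions as the subject of "admitted", so the gap sits immediately after word 5 ("confirmed").
Base order: Rosa has confirmed that which tenant admitted that Emma has heard Vera has complained.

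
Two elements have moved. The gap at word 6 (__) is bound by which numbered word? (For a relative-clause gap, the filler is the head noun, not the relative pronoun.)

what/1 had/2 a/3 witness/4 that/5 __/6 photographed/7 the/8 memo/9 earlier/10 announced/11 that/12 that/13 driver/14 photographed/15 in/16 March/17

4

The marked gap is inside the relative clause, the subject of "photographed".
Its filler is the head noun "witness" (via "that"), at word 4.
(The other dependency links word 1 to a gap after word 15.)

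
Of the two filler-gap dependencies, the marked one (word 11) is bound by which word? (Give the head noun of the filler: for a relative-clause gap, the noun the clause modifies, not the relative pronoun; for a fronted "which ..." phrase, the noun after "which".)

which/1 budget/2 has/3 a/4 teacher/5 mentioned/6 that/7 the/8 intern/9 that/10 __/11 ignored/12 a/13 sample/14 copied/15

The marked gap is inside the relative clause, the subject of "ignored".
Its filler is the head noun "intern" (via "that"), at word 9.
(The other dependency links word 2 to a gap after word 15.)

9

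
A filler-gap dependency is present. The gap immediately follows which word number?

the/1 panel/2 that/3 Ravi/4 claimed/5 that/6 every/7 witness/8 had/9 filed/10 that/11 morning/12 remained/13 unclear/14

10

The displaced element is "the panel" (word 2).
It is linked across 1 clause boundary (that).
It functions as the direct object of "filed", so the gap sits immediately after word 10 ("filed").
Base order: Ravi claimed that every witness had filed the panel that morning.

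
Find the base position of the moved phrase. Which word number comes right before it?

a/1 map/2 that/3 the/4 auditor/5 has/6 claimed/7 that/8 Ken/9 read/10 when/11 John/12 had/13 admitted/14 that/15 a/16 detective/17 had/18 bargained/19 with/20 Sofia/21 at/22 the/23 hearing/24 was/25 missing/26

The displaced element is "a map" (word 2).
It is linked across 1 clause boundary (that).
It functions as the direct object of "read", so the gap sits immediately after word 10 ("read").
Base order: The auditor has claimed that Ken read a map when John had admitted that a detective had bargained with Sofia at the hearing.

10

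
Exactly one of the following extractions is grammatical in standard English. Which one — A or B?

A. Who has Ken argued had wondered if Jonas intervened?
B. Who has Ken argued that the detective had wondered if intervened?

In B, the wh-phrase is extracted from inside a wh-island (introduced by "if"), which blocks movement.
In A, the extraction path crosses only that-complement boundaries, which are transparent.
So A is grammatical.

A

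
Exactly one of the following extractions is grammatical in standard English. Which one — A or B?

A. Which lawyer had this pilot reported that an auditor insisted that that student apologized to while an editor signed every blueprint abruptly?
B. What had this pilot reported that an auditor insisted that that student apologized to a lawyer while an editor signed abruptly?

A

In B, the wh-phrase is extracted from inside an adjunct island (introduced by "while"), which blocks movement.
In A, the extraction path crosses only that-complement boundaries, which are transparent.
So A is grammatical.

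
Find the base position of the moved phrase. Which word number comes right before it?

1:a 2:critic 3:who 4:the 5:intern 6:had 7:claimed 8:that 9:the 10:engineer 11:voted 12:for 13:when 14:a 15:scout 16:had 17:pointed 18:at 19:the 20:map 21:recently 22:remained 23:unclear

The displaced element is "a critic" (word 2).
It is linked across 1 clause boundary (that).
It functions as the object of the preposition "for" of "voted", so the gap sits immediately after word 12 ("for").
Base order: The intern had claimed that the engineer voted for a critic when a scout had pointed at the map recently.

12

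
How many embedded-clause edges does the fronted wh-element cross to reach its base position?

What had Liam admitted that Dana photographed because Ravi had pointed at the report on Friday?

"what" is extracted from the object of "photographed".
Boundaries crossed, outermost first: [that] — 1 in total.

1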